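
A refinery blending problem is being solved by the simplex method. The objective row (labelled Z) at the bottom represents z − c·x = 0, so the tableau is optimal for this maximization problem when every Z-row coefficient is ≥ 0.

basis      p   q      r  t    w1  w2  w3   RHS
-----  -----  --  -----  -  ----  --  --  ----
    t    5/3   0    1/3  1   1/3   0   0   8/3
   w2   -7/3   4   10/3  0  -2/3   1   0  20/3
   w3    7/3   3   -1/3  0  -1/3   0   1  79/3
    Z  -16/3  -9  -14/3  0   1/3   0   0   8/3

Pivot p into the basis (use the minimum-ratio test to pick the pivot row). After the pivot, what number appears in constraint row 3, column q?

3

Ratio test on column p — row 1: (8/3)/(5/3) = 8/5; row 2: entry -7/3 ≤ 0; row 3: (79/3)/(7/3) = 79/7. Minimum is 8/5 at row 1 (t leaves); pivot element 5/3.
Divide row 1 by 5/3; eliminate column p from the other rows.
Row 3 update in column q: 3 − (7/3)·0 = 3.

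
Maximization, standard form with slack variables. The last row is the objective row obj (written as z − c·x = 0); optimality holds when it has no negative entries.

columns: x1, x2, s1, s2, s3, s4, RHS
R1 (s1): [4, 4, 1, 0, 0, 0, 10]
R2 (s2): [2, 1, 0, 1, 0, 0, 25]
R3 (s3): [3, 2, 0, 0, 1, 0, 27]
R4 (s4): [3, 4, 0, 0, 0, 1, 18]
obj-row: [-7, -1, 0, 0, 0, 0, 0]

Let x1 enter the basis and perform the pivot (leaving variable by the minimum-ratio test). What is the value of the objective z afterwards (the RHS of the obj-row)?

Ratio test on column x1 — row 1: 10/4 = 5/2; row 2: 25/2 = 25/2; row 3: 27/3 = 9; row 4: 18/3 = 6. Minimum is 5/2 at row 1 (s1 leaves); pivot element 4.
Pivot on row 1; the obj-row RHS becomes 0 − (-7)·(5/2) = 35/2.

35/2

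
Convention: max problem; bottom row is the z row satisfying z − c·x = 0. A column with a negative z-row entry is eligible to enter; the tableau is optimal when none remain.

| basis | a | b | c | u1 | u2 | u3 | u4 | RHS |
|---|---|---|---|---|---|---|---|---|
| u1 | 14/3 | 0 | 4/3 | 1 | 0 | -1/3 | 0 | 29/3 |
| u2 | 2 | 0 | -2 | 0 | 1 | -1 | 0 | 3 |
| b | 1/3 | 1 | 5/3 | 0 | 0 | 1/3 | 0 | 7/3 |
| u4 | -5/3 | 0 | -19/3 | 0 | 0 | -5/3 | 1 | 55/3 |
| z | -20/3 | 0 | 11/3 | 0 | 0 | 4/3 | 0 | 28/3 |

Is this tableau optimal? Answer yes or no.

no

The z-row has a negative entry -20/3 in column a, so it is not optimal.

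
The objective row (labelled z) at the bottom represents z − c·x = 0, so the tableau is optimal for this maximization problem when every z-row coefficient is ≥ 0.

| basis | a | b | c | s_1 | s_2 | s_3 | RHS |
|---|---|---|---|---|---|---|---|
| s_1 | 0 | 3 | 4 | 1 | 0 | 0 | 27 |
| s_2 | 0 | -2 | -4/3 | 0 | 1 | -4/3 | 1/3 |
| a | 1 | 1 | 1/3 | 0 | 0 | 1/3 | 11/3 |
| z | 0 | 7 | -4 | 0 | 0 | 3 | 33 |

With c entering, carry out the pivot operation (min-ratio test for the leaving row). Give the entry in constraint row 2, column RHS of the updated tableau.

Ratio test on column c — row 1: 27/4 = 27/4; row 2: entry -4/3 ≤ 0; row 3: (11/3)/(1/3) = 11. Minimum is 27/4 at row 1 (s_1 leaves); pivot element 4.
Divide row 1 by 4; eliminate column c from the other rows.
Row 2 update in column RHS: 1/3 − (-4/3)·(27/4) = 28/3.

28/3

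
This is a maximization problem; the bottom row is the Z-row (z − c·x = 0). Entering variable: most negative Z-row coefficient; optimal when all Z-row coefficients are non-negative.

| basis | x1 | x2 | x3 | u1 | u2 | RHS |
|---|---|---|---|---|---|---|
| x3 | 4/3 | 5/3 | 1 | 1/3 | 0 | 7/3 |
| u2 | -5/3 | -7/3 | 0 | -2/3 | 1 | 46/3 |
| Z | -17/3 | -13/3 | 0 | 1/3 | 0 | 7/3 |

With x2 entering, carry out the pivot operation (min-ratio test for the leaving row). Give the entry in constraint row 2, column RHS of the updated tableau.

93/5

Ratio test on column x2 — row 1: (7/3)/(5/3) = 7/5; row 2: entry -7/3 ≤ 0. Minimum is 7/5 at row 1 (x3 leaves); pivot element 5/3.
Divide row 1 by 5/3; eliminate column x2 from the other rows.
Row 2 update in column RHS: 46/3 − (-7/3)·(7/5) = 93/5.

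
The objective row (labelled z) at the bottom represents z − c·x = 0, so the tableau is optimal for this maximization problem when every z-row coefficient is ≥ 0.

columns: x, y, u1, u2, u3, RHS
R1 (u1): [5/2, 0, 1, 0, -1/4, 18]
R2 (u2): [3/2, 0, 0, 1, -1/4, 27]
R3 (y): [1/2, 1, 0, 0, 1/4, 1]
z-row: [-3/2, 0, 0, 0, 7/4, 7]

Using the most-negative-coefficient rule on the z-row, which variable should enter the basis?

Negative z-row entries: x: -3/2.
The most negative is -3/2 in column x, so x enters.

x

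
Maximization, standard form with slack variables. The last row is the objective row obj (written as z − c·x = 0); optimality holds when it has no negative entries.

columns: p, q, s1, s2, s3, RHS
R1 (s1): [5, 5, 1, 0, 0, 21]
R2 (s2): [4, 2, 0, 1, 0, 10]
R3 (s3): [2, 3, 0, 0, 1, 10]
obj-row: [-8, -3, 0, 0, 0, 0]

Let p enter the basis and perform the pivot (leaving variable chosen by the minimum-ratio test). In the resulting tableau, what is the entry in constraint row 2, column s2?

Ratio test on column p — row 1: 21/5 = 21/5; row 2: 10/4 = 5/2; row 3: 10/2 = 5. Minimum is 5/2 at row 2 (s2 leaves); pivot element 4.
Divide row 2 by 4; eliminate column p from the other rows.
In the new row 2, the s2 entry is the old entry divided by the pivot: 1/4 = 1/4.

1/4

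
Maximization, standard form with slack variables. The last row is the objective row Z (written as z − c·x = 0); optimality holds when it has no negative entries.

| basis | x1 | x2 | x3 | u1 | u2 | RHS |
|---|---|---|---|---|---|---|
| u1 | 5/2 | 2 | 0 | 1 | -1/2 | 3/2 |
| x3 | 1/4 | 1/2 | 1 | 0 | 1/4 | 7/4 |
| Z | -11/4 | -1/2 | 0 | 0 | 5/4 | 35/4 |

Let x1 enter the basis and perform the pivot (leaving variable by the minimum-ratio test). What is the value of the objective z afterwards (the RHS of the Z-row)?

Ratio test on column x1 — row 1: (3/2)/(5/2) = 3/5; row 2: (7/4)/(1/4) = 7. Minimum is 3/5 at row 1 (u1 leaves); pivot element 5/2.
Pivot on row 1; the Z-row RHS becomes 35/4 − (-11/4)·(3/5) = 52/5.

52/5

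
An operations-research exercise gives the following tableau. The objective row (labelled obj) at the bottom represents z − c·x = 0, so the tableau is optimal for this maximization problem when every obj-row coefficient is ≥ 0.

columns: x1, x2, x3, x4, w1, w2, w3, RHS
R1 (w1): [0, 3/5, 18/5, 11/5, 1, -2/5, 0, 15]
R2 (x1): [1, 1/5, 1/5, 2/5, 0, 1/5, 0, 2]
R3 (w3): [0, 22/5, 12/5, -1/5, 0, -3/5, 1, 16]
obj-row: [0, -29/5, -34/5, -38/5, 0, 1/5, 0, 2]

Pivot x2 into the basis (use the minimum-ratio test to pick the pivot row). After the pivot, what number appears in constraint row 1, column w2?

Ratio test on column x2 — row 1: 15/(3/5) = 25; row 2: 2/(1/5) = 10; row 3: 16/(22/5) = 40/11. Minimum is 40/11 at row 3 (w3 leaves); pivot element 22/5.
Divide row 3 by 22/5; eliminate column x2 from the other rows.
Row 1 update in column w2: -2/5 − (3/5)·(-3/22) = -7/22.

-7/22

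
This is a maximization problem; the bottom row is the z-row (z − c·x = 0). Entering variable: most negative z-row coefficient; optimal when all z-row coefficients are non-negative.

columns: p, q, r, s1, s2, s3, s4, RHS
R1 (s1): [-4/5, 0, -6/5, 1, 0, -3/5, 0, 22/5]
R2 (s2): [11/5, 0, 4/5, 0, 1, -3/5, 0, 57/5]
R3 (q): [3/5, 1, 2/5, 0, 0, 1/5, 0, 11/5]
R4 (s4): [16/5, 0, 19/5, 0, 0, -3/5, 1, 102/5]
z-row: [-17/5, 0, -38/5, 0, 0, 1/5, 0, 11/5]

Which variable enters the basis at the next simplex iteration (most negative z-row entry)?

r

Negative z-row entries: p: -17/5, r: -38/5.
The most negative is -38/5 in column r, so r enters.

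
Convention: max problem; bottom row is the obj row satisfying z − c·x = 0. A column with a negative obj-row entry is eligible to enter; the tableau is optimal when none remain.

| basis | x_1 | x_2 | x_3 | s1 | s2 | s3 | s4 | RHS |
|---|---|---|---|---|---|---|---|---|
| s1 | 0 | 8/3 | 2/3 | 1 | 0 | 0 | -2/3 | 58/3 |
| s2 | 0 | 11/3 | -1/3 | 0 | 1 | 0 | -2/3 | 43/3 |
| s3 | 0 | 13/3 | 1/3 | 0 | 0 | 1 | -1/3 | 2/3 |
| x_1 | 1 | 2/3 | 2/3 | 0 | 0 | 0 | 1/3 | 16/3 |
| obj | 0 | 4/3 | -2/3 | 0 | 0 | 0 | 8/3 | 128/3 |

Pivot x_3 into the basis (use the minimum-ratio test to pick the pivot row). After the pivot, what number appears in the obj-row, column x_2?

10

Ratio test on column x_3 — row 1: (58/3)/(2/3) = 29; row 2: entry -1/3 ≤ 0; row 3: (2/3)/(1/3) = 2; row 4: (16/3)/(2/3) = 8. Minimum is 2 at row 3 (s3 leaves); pivot element 1/3.
Divide row 3 by 1/3; eliminate column x_3 from the other rows.
obj-row update in column x_2: 4/3 − (-2/3)·13 = 10.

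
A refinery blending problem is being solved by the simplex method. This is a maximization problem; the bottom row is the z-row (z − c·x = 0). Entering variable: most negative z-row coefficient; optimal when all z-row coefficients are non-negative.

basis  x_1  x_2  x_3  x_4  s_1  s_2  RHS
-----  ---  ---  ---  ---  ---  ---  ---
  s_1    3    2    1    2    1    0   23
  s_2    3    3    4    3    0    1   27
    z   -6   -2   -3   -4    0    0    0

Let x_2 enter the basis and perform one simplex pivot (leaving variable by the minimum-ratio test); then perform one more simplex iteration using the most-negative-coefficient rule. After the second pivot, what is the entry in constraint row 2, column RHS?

4

Ratio test on column x_2 — row 1: 23/2 = 23/2; row 2: 27/3 = 9. Minimum is 9 at row 2 (s_2 leaves); pivot element 3.
Divide row 2 by 3; eliminate column x_2 from the other rows.
Second iteration: most negative z-row entry is -4 in column x_1, so x_1 enters.
Ratio test on column x_1 — row 1: 5/1 = 5; row 2: 9/1 = 9. Minimum is 5 at row 1 (s_1 leaves); pivot element 1.
Divide row 1 by 1; eliminate column x_1 from the other rows.
After both pivots, the entry at constraint row 2, column RHS is 4.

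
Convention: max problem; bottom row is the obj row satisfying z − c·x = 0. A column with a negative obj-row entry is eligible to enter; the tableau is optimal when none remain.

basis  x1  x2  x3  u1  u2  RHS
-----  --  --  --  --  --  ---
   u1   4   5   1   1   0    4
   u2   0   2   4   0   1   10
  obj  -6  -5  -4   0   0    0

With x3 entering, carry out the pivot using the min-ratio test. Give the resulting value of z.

Ratio test on column x3 — row 1: 4/1 = 4; row 2: 10/4 = 5/2. Minimum is 5/2 at row 2 (u2 leaves); pivot element 4.
Pivot on row 2; the obj-row RHS becomes 0 − (-4)·(5/2) = 10.

10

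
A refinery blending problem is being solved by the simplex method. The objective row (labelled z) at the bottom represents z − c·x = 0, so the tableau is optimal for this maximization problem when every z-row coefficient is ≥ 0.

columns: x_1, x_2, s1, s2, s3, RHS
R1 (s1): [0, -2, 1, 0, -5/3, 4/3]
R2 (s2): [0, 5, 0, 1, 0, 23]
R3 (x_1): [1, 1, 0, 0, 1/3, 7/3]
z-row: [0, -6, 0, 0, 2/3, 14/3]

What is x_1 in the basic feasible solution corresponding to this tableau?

x_1 is basic (row 3); its value is the RHS of that row, 7/3.

7/3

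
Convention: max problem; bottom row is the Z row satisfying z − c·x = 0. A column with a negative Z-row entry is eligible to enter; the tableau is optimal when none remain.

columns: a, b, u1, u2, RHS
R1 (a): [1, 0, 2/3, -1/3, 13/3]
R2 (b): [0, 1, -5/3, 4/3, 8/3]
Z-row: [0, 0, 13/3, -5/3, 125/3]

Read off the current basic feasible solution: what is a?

a is basic (row 1); its value is the RHS of that row, 13/3.

13/3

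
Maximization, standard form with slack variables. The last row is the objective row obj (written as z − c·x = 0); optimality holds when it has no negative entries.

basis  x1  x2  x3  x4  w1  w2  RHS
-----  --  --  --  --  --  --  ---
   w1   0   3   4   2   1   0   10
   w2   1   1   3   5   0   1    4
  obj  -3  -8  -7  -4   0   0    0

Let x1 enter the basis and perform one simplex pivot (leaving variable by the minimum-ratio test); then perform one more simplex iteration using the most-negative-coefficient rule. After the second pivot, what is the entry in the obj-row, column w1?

5/3

Ratio test on column x1 — row 1: entry 0 ≤ 0; row 2: 4/1 = 4. Minimum is 4 at row 2 (w2 leaves); pivot element 1.
Divide row 2 by 1; eliminate column x1 from the other rows.
Second iteration: most negative obj-row entry is -5 in column x2, so x2 enters.
Ratio test on column x2 — row 1: 10/3 = 10/3; row 2: 4/1 = 4. Minimum is 10/3 at row 1 (w1 leaves); pivot element 3.
Divide row 1 by 3; eliminate column x2 from the other rows.
After both pivots, the entry at the obj-row, column w1 is 5/3.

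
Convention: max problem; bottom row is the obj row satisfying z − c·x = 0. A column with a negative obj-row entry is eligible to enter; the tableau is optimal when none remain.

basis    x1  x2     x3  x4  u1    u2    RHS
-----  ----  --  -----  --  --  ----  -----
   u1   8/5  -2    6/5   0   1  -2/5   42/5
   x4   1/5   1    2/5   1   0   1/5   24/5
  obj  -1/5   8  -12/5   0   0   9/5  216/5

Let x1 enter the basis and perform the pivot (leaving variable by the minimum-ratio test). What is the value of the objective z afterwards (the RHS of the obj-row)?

177/4

Ratio test on column x1 — row 1: (42/5)/(8/5) = 21/4; row 2: (24/5)/(1/5) = 24. Minimum is 21/4 at row 1 (u1 leaves); pivot element 8/5.
Pivot on row 1; the obj-row RHS becomes 216/5 − (-1/5)·(21/4) = 177/4.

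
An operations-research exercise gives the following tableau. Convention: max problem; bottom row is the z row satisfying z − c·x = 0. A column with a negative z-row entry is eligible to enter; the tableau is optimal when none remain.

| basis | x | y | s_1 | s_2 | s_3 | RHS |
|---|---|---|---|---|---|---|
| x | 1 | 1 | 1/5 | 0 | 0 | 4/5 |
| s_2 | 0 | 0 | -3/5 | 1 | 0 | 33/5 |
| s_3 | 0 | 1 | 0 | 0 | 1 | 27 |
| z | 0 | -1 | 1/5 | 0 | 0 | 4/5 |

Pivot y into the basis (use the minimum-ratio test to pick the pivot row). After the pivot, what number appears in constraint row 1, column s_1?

Ratio test on column y — row 1: (4/5)/1 = 4/5; row 2: entry 0 ≤ 0; row 3: 27/1 = 27. Minimum is 4/5 at row 1 (x leaves); pivot element 1.
Divide row 1 by 1; eliminate column y from the other rows.
In the new row 1, the s_1 entry is the old entry divided by the pivot: (1/5)/1 = 1/5.

1/5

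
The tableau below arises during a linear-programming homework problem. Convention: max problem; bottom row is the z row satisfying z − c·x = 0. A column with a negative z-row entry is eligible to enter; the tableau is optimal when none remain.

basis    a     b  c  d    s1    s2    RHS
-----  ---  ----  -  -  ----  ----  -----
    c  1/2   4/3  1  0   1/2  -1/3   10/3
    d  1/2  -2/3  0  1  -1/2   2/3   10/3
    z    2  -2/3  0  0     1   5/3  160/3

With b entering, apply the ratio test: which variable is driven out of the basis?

Column b entries and ratios — c: (10/3)/(4/3) = 5/2; d: -2/3 ≤ 0, skip.
Smallest ratio is 5/2 in the row of c, so c leaves.

c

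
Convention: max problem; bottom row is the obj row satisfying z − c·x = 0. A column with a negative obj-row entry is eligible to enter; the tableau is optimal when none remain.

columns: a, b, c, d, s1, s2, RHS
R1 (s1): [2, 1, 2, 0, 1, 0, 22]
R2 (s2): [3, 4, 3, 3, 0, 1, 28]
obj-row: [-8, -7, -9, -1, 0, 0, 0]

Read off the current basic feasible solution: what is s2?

28

s2 is basic (row 2); its value is the RHS of that row, 28.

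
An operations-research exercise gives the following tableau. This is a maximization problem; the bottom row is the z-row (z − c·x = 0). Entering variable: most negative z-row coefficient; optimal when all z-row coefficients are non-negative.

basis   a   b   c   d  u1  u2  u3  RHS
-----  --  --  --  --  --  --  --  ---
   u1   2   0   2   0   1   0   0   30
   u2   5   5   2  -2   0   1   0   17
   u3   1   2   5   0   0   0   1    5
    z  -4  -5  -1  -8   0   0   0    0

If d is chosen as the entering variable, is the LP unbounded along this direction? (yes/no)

Every constraint-row entry in column d is ≤ 0, so increasing d is unbounded.

yes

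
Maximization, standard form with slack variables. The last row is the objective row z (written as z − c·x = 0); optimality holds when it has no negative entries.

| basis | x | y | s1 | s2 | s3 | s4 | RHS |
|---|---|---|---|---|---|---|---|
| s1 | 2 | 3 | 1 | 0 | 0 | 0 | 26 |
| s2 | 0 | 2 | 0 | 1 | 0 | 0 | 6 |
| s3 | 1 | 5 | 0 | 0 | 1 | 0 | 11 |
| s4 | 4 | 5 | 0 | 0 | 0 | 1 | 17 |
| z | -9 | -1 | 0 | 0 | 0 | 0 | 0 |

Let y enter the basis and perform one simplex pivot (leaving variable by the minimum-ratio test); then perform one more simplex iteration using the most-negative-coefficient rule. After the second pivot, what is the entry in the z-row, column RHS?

99/5

Ratio test on column y — row 1: 26/3 = 26/3; row 2: 6/2 = 3; row 3: 11/5 = 11/5; row 4: 17/5 = 17/5. Minimum is 11/5 at row 3 (s3 leaves); pivot element 5.
Divide row 3 by 5; eliminate column y from the other rows.
Second iteration: most negative z-row entry is -44/5 in column x, so x enters.
Ratio test on column x — row 1: (97/5)/(7/5) = 97/7; row 2: entry -2/5 ≤ 0; row 3: (11/5)/(1/5) = 11; row 4: 6/3 = 2. Minimum is 2 at row 4 (s4 leaves); pivot element 3.
Divide row 4 by 3; eliminate column x from the other rows.
After both pivots, the entry at the z-row, column RHS is 99/5.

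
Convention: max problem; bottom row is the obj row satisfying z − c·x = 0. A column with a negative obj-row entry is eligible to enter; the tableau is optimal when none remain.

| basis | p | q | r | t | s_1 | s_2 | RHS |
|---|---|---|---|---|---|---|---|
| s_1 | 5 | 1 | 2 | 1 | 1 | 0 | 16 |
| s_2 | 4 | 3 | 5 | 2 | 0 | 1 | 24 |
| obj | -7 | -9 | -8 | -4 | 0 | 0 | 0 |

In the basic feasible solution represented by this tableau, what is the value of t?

t is not in the basis, so in the current basic feasible solution t = 0.

0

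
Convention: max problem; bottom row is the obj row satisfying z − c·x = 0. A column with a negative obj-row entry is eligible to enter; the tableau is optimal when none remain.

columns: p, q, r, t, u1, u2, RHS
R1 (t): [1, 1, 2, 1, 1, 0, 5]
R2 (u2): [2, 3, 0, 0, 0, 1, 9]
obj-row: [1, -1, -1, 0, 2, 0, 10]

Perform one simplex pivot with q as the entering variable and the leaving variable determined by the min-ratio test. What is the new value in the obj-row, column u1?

2

Ratio test on column q — row 1: 5/1 = 5; row 2: 9/3 = 3. Minimum is 3 at row 2 (u2 leaves); pivot element 3.
Divide row 2 by 3; eliminate column q from the other rows.
obj-row update in column u1: 2 − (-1)·0 = 2.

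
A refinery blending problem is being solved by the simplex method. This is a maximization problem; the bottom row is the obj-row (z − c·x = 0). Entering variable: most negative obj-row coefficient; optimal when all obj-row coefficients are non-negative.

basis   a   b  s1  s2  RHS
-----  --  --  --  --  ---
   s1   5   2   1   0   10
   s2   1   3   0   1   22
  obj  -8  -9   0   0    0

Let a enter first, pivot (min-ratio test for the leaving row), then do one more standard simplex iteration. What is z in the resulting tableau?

Ratio test on column a — row 1: 10/5 = 2; row 2: 22/1 = 22. Minimum is 2 at row 1 (s1 leaves); pivot element 5.
Pivot on row 1; the obj-row RHS becomes 0 − (-8)·2 = 16.
Next entering variable (most negative obj-row entry -29/5): b.
Ratio test on column b — row 1: 2/(2/5) = 5; row 2: 20/(13/5) = 100/13. Minimum is 5 at row 1 (a leaves); pivot element 2/5.
After the second pivot the obj-row RHS is 16 − (-29/5)·5 = 45.

45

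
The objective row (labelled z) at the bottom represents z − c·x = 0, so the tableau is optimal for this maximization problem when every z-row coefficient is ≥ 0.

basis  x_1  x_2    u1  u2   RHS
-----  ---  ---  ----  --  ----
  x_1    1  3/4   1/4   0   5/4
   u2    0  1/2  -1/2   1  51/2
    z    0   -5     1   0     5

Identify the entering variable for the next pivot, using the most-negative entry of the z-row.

x_2

Negative z-row entries: x_2: -5.
The most negative is -5 in column x_2, so x_2 enters.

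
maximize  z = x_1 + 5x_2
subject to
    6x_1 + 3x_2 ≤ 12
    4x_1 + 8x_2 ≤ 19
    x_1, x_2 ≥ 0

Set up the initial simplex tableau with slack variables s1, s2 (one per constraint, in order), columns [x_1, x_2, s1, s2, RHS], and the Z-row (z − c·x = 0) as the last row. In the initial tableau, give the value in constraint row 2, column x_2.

Constraint 2 has coefficient 8 on x_2.

8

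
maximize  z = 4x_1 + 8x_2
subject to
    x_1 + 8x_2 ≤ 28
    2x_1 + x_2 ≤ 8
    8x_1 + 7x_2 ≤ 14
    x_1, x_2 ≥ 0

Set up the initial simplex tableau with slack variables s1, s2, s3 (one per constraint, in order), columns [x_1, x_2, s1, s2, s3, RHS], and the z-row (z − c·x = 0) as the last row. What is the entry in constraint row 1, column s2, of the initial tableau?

Slack s2 belongs to constraint 2; its column is the unit vector e_2, so the entry in row 1 is 0.

0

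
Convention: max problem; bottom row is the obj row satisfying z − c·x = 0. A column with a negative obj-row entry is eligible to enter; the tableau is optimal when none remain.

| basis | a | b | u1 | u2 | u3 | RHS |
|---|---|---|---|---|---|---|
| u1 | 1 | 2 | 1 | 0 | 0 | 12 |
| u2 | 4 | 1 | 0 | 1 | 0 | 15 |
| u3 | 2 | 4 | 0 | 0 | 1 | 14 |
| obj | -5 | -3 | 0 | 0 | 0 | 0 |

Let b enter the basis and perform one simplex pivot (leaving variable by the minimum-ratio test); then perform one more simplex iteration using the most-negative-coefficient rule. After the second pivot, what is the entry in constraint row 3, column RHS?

Ratio test on column b — row 1: 12/2 = 6; row 2: 15/1 = 15; row 3: 14/4 = 7/2. Minimum is 7/2 at row 3 (u3 leaves); pivot element 4.
Divide row 3 by 4; eliminate column b from the other rows.
Second iteration: most negative obj-row entry is -7/2 in column a, so a enters.
Ratio test on column a — row 1: entry 0 ≤ 0; row 2: (23/2)/(7/2) = 23/7; row 3: (7/2)/(1/2) = 7. Minimum is 23/7 at row 2 (u2 leaves); pivot element 7/2.
Divide row 2 by 7/2; eliminate column a from the other rows.
After both pivots, the entry at constraint row 3, column RHS is 13/7.

13/7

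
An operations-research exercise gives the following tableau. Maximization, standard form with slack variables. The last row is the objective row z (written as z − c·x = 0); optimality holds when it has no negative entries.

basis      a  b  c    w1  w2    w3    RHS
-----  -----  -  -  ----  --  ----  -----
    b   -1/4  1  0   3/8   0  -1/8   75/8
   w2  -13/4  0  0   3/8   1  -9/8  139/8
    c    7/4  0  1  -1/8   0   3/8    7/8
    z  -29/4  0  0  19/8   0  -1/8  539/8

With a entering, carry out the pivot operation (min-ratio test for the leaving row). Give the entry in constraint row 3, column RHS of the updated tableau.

1/2

Ratio test on column a — row 1: entry -1/4 ≤ 0; row 2: entry -13/4 ≤ 0; row 3: (7/8)/(7/4) = 1/2. Minimum is 1/2 at row 3 (c leaves); pivot element 7/4.
Divide row 3 by 7/4; eliminate column a from the other rows.
In the new row 3, the RHS entry is the old entry divided by the pivot: (7/8)/(7/4) = 1/2.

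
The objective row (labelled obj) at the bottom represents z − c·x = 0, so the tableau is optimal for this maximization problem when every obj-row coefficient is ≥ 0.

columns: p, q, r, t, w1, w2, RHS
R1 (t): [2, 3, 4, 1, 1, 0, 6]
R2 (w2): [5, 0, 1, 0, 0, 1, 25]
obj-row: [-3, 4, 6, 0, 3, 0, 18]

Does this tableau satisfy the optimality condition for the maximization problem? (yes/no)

no

The obj-row has a negative entry -3 in column p, so it is not optimal.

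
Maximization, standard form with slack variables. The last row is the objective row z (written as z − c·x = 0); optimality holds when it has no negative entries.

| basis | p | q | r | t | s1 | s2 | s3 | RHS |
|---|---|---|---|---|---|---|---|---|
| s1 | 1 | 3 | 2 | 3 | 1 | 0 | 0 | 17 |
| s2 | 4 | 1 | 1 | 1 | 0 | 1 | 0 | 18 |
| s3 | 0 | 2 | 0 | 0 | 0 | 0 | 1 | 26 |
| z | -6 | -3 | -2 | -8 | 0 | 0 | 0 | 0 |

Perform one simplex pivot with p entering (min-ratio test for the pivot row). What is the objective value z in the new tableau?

27

Ratio test on column p — row 1: 17/1 = 17; row 2: 18/4 = 9/2; row 3: entry 0 ≤ 0. Minimum is 9/2 at row 2 (s2 leaves); pivot element 4.
Pivot on row 2; the z-row RHS becomes 0 − (-6)·(9/2) = 27.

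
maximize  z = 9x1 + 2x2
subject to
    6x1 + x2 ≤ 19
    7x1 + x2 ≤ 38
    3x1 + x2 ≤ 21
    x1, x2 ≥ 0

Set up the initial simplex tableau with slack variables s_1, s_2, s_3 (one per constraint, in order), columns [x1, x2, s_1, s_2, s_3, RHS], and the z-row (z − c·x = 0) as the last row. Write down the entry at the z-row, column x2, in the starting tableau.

The z-row carries the negated objective coefficients: the x2 entry is -2.

-2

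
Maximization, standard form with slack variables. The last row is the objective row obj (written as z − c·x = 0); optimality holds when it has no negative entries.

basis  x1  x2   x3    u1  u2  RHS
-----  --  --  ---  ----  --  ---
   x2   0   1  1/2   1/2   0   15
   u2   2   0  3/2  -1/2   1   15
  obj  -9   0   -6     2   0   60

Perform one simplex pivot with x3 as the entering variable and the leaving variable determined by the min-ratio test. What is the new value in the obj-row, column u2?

Ratio test on column x3 — row 1: 15/(1/2) = 30; row 2: 15/(3/2) = 10. Minimum is 10 at row 2 (u2 leaves); pivot element 3/2.
Divide row 2 by 3/2; eliminate column x3 from the other rows.
obj-row update in column u2: 0 − (-6)·(2/3) = 4.

4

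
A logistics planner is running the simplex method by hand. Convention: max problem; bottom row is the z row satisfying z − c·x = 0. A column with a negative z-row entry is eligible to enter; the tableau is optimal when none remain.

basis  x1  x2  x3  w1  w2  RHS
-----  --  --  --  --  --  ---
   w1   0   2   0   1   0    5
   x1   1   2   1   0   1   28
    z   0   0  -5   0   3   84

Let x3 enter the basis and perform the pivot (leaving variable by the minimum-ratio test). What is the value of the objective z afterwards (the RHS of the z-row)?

224

Ratio test on column x3 — row 1: entry 0 ≤ 0; row 2: 28/1 = 28. Minimum is 28 at row 2 (x1 leaves); pivot element 1.
Pivot on row 2; the z-row RHS becomes 84 − (-5)·28 = 224.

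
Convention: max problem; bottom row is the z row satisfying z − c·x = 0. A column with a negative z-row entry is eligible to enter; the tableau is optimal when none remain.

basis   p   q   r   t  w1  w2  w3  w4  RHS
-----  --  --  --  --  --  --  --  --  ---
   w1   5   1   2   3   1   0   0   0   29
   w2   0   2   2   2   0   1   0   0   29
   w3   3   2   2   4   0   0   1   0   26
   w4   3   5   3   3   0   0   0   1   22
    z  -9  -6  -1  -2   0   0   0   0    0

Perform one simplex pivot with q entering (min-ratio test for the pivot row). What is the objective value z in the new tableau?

132/5

Ratio test on column q — row 1: 29/1 = 29; row 2: 29/2 = 29/2; row 3: 26/2 = 13; row 4: 22/5 = 22/5. Minimum is 22/5 at row 4 (w4 leaves); pivot element 5.
Pivot on row 4; the z-row RHS becomes 0 − (-6)·(22/5) = 132/5.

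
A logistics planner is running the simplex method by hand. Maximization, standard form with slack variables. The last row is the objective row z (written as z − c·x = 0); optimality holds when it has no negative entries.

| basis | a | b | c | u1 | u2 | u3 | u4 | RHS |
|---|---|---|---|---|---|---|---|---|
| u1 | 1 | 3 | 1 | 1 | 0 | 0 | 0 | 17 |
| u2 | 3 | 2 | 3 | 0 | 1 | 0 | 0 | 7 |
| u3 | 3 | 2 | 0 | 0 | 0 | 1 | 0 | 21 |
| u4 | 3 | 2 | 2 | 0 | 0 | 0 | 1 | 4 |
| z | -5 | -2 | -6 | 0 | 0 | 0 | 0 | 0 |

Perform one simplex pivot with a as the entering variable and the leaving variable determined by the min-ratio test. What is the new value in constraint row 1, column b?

7/3

Ratio test on column a — row 1: 17/1 = 17; row 2: 7/3 = 7/3; row 3: 21/3 = 7; row 4: 4/3 = 4/3. Minimum is 4/3 at row 4 (u4 leaves); pivot element 3.
Divide row 4 by 3; eliminate column a from the other rows.
Row 1 update in column b: 3 − 1·(2/3) = 7/3.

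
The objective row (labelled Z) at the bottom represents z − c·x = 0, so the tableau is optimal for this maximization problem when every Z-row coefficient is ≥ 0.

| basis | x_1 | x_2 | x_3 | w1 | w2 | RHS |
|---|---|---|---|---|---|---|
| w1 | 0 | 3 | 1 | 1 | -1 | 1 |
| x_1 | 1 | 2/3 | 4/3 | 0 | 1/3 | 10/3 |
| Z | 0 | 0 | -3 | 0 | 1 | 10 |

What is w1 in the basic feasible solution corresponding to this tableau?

w1 is basic (row 1); its value is the RHS of that row, 1.

1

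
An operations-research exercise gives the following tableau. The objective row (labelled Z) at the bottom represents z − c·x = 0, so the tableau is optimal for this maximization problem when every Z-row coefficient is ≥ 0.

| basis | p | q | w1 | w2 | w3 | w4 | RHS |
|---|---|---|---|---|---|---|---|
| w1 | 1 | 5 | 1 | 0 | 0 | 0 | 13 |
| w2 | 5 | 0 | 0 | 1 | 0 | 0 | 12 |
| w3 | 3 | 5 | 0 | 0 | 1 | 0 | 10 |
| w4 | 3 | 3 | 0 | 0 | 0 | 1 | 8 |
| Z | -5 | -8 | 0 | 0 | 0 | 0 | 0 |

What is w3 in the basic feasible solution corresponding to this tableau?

10

w3 is basic (row 3); its value is the RHS of that row, 10.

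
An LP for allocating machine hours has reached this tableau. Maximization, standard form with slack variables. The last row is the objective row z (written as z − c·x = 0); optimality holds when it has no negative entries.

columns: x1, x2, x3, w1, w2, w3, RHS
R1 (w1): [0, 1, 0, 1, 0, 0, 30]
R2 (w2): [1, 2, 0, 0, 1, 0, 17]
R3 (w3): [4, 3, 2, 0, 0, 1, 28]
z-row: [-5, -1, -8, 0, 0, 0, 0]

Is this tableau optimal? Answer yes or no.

The z-row has a negative entry -8 in column x3, so it is not optimal.

no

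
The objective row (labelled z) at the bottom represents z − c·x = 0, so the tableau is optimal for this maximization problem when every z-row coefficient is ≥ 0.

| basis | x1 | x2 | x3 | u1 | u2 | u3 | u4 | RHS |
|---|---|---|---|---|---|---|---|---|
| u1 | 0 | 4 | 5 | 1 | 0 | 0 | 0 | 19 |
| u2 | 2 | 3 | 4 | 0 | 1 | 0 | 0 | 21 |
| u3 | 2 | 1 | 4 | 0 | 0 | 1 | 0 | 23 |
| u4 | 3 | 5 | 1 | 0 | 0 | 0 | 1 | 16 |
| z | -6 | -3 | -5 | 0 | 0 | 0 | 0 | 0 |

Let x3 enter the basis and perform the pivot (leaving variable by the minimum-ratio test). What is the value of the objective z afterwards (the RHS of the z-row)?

Ratio test on column x3 — row 1: 19/5 = 19/5; row 2: 21/4 = 21/4; row 3: 23/4 = 23/4; row 4: 16/1 = 16. Minimum is 19/5 at row 1 (u1 leaves); pivot element 5.
Pivot on row 1; the z-row RHS becomes 0 − (-5)·(19/5) = 19.

19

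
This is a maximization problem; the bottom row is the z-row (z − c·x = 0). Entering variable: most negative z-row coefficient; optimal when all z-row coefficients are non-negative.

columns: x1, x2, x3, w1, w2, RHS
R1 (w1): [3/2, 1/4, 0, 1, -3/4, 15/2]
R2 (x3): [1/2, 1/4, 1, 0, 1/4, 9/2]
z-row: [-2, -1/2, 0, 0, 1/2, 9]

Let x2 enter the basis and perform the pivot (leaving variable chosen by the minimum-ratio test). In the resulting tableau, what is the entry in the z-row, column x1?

-1

Ratio test on column x2 — row 1: (15/2)/(1/4) = 30; row 2: (9/2)/(1/4) = 18. Minimum is 18 at row 2 (x3 leaves); pivot element 1/4.
Divide row 2 by 1/4; eliminate column x2 from the other rows.
z-row update in column x1: -2 − (-1/2)·2 = -1.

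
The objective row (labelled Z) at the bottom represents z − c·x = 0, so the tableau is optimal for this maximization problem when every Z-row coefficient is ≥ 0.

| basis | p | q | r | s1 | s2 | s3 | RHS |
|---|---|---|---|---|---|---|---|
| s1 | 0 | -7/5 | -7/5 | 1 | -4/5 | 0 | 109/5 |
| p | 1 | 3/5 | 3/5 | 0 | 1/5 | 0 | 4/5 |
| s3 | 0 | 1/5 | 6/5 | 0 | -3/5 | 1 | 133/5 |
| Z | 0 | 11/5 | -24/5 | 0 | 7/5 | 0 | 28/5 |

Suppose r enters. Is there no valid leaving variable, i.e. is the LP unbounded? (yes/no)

Column r has positive entries in row(s) 2, 3, so the ratio test bounds it — not unbounded.

no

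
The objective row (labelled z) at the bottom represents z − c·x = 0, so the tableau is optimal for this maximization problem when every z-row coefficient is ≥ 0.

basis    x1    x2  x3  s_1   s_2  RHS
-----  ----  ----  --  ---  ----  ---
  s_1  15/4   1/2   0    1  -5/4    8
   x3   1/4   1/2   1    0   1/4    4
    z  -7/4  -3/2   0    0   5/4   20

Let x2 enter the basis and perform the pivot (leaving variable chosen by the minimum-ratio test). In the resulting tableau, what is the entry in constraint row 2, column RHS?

8

Ratio test on column x2 — row 1: 8/(1/2) = 16; row 2: 4/(1/2) = 8. Minimum is 8 at row 2 (x3 leaves); pivot element 1/2.
Divide row 2 by 1/2; eliminate column x2 from the other rows.
In the new row 2, the RHS entry is the old entry divided by the pivot: 4/(1/2) = 8.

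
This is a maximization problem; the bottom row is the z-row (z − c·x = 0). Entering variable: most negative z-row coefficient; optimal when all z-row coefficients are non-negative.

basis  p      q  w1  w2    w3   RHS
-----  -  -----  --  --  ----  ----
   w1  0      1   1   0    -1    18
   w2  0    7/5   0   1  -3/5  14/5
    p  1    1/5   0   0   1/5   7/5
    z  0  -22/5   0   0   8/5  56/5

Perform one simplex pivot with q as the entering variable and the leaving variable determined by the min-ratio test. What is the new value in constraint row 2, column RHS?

Ratio test on column q — row 1: 18/1 = 18; row 2: (14/5)/(7/5) = 2; row 3: (7/5)/(1/5) = 7. Minimum is 2 at row 2 (w2 leaves); pivot element 7/5.
Divide row 2 by 7/5; eliminate column q from the other rows.
In the new row 2, the RHS entry is the old entry divided by the pivot: (14/5)/(7/5) = 2.

2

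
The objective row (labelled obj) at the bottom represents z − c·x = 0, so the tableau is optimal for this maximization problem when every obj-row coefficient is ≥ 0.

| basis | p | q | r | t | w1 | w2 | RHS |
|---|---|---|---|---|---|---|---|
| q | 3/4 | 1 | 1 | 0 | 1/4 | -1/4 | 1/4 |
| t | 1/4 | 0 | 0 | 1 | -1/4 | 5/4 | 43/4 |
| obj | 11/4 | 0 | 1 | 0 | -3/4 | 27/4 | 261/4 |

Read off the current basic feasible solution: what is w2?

0

w2 is not in the basis, so in the current basic feasible solution w2 = 0.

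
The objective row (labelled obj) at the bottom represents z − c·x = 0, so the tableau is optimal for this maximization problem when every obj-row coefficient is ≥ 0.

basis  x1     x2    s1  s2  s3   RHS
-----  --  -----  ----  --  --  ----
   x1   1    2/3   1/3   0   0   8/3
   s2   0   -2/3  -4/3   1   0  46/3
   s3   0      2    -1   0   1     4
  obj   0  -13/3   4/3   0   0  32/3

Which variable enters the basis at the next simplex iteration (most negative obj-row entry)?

x2

Negative obj-row entries: x2: -13/3.
The most negative is -13/3 in column x2, so x2 enters.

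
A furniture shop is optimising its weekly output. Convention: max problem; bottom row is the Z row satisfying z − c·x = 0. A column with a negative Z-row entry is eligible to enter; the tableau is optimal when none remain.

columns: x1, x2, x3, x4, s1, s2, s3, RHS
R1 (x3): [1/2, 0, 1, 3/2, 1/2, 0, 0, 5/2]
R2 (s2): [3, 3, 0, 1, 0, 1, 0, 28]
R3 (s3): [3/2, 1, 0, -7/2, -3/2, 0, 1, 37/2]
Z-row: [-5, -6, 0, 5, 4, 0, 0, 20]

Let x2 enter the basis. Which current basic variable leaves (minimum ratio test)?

Column x2 entries and ratios — x3: 0 ≤ 0, skip; s2: 28/3 = 28/3; s3: (37/2)/1 = 37/2.
Smallest ratio is 28/3 in the row of s2, so s2 leaves.

s2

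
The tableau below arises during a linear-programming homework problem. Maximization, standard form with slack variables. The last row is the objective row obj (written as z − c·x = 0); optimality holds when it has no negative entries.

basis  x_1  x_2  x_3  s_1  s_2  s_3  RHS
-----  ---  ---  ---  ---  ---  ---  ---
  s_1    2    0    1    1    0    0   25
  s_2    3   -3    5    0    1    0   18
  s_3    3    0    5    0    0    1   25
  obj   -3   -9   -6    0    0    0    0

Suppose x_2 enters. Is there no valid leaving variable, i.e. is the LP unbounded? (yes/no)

yes

Every constraint-row entry in column x_2 is ≤ 0, so increasing x_2 is unbounded.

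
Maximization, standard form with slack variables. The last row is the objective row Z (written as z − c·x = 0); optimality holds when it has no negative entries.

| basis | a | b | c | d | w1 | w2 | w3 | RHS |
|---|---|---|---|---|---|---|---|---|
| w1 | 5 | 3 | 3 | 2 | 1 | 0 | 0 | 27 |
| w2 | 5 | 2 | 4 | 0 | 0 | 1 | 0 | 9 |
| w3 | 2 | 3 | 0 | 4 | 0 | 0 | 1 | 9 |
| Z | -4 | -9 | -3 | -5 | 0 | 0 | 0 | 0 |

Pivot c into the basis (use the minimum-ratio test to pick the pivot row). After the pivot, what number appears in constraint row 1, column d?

Ratio test on column c — row 1: 27/3 = 9; row 2: 9/4 = 9/4; row 3: entry 0 ≤ 0. Minimum is 9/4 at row 2 (w2 leaves); pivot element 4.
Divide row 2 by 4; eliminate column c from the other rows.
Row 1 update in column d: 2 − 3·0 = 2.

2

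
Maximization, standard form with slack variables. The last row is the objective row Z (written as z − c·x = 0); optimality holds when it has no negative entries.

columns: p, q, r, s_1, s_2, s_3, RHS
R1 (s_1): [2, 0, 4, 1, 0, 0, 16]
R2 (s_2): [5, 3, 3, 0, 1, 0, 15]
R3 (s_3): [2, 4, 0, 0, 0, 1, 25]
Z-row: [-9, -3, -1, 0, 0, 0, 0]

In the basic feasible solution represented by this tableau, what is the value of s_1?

16

s_1 is basic (row 1); its value is the RHS of that row, 16.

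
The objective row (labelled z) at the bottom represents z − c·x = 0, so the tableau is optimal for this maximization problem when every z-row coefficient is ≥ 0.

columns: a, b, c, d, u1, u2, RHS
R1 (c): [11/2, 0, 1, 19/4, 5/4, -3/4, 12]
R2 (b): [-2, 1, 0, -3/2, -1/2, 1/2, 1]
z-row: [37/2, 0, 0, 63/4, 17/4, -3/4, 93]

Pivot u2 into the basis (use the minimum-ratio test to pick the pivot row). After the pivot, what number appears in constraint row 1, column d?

Ratio test on column u2 — row 1: entry -3/4 ≤ 0; row 2: 1/(1/2) = 2. Minimum is 2 at row 2 (b leaves); pivot element 1/2.
Divide row 2 by 1/2; eliminate column u2 from the other rows.
Row 1 update in column d: 19/4 − (-3/4)·(-3) = 5/2.

5/2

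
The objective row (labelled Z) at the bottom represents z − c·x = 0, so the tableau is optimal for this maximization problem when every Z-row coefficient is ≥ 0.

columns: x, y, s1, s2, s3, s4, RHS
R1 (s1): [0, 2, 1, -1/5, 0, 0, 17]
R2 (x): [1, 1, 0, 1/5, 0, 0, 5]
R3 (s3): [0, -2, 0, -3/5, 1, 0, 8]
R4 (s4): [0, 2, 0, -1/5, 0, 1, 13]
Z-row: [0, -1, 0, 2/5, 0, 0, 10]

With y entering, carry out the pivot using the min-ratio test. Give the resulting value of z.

Ratio test on column y — row 1: 17/2 = 17/2; row 2: 5/1 = 5; row 3: entry -2 ≤ 0; row 4: 13/2 = 13/2. Minimum is 5 at row 2 (x leaves); pivot element 1.
Pivot on row 2; the Z-row RHS becomes 10 − (-1)·5 = 15.

15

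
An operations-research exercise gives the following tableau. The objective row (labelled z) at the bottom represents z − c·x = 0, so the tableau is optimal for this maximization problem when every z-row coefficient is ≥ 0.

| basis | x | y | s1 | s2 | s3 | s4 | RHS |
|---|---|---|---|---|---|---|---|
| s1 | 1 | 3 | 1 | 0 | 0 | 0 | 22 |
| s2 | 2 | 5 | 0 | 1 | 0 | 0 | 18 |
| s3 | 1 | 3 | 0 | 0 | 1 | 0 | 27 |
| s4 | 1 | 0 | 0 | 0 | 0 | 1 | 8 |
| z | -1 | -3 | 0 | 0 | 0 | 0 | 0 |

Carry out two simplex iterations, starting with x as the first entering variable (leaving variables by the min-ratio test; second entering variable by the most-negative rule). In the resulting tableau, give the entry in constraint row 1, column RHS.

64/5

Ratio test on column x — row 1: 22/1 = 22; row 2: 18/2 = 9; row 3: 27/1 = 27; row 4: 8/1 = 8. Minimum is 8 at row 4 (s4 leaves); pivot element 1.
Divide row 4 by 1; eliminate column x from the other rows.
Second iteration: most negative z-row entry is -3 in column y, so y enters.
Ratio test on column y — row 1: 14/3 = 14/3; row 2: 2/5 = 2/5; row 3: 19/3 = 19/3; row 4: entry 0 ≤ 0. Minimum is 2/5 at row 2 (s2 leaves); pivot element 5.
Divide row 2 by 5; eliminate column y from the other rows.
After both pivots, the entry at constraint row 1, column RHS is 64/5.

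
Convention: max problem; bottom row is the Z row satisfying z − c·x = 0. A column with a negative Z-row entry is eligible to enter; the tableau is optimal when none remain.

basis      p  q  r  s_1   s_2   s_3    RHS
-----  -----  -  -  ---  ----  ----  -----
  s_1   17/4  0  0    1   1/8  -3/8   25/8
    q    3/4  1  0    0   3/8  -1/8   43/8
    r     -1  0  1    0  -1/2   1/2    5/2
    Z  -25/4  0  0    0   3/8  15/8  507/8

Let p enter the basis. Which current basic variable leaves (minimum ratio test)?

s_1

Column p entries and ratios — s_1: (25/8)/(17/4) = 25/34; q: (43/8)/(3/4) = 43/6; r: -1 ≤ 0, skip.
Smallest ratio is 25/34 in the row of s_1, so s_1 leaves.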